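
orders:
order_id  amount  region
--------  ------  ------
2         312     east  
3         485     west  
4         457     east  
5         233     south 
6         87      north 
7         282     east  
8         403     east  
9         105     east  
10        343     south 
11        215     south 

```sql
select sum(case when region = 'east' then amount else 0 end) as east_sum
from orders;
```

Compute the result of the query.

order_id=2: ✓ → 312
order_id=3: ✗
order_id=4: ✓ → 457
order_id=5: ✗
order_id=6: ✗
order_id=7: ✓ → 282
order_id=8: ✓ → 403
order_id=9: ✓ → 105
order_id=10: ✗
order_id=11: ✗
east_sum = 312 + 457 + 282 + 403 + 105 = 1559

1559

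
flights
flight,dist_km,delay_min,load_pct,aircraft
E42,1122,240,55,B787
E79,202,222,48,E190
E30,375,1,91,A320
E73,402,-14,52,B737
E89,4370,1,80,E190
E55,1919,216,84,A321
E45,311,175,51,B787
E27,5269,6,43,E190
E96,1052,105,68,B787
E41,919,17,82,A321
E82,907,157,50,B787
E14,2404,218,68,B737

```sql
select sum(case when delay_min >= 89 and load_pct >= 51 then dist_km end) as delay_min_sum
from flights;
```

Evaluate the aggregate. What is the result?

flight=E42: ✓ → 1122
flight=E79: ✗
flight=E30: ✗
flight=E73: ✗
flight=E89: ✗
flight=E55: ✓ → 1919
flight=E45: ✓ → 311
flight=E27: ✗
flight=E96: ✓ → 1052
flight=E41: ✗
flight=E82: ✗
flight=E14: ✓ → 2404
delay_min_sum = 1122 + 1919 + 311 + 1052 + 2404 = 6808

6808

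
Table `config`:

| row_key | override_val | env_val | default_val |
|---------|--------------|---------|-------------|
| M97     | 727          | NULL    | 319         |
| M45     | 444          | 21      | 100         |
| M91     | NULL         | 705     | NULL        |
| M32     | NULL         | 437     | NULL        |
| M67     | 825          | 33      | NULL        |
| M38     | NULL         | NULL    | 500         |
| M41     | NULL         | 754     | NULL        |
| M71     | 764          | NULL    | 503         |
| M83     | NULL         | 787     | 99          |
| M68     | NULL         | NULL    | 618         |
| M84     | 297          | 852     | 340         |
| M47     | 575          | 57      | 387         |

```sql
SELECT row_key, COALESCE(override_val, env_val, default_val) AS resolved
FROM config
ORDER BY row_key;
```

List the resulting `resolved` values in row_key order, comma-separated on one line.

row_key=M32: override_val=NULL, env_val=437 → 437
row_key=M38: override_val=NULL, env_val=NULL, default_val=500 → 500
row_key=M41: override_val=NULL, env_val=754 → 754
row_key=M45: override_val=444 → 444
row_key=M47: override_val=575 → 575
row_key=M67: override_val=825 → 825
row_key=M68: override_val=NULL, env_val=NULL, default_val=618 → 618
row_key=M71: override_val=764 → 764
row_key=M83: override_val=NULL, env_val=787 → 787
row_key=M84: override_val=297 → 297
row_key=M91: override_val=NULL, env_val=705 → 705
row_key=M97: override_val=727 → 727

437, 500, 754, 444, 575, 825, 618, 764, 787, 297, 705, 727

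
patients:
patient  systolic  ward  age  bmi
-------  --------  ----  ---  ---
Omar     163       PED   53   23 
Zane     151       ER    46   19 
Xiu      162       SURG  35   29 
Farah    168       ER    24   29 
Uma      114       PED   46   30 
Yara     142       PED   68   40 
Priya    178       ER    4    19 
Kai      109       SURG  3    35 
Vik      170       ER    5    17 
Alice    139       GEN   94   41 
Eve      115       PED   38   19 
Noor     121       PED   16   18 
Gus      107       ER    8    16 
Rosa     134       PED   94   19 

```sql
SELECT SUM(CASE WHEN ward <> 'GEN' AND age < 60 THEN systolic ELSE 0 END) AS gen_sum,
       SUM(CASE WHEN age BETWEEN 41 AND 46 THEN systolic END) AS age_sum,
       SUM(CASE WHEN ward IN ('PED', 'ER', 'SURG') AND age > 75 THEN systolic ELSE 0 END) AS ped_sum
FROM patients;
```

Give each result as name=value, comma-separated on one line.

gen_sum=1558, age_sum=265, ped_sum=134

[gen_sum: ward <> 'GEN' AND age < 60]
patient=Omar: ✓ → 163
patient=Zane: ✓ → 151
patient=Xiu: ✓ → 162
patient=Farah: ✓ → 168
patient=Uma: ✓ → 114
patient=Yara: ✗
patient=Priya: ✓ → 178
patient=Kai: ✓ → 109
patient=Vik: ✓ → 170
patient=Alice: ✗
patient=Eve: ✓ → 115
patient=Noor: ✓ → 121
patient=Gus: ✓ → 107
patient=Rosa: ✗
gen_sum = 163 + 151 + 162 + 168 + 114 + 178 + 109 + 170 + 115 + 121 + 107 = 1558
—
[age_sum: age BETWEEN 41 AND 46]
patient=Omar: ✗
patient=Zane: ✓ → 151
patient=Xiu: ✗
patient=Farah: ✗
patient=Uma: ✓ → 114
patient=Yara: ✗
patient=Priya: ✗
patient=Kai: ✗
patient=Vik: ✗
patient=Alice: ✗
patient=Eve: ✗
patient=Noor: ✗
patient=Gus: ✗
patient=Rosa: ✗
age_sum = 151 + 114 = 265
—
[ped_sum: ward IN ('PED', 'ER', 'SURG') AND age > 75]
patient=Omar: ✗
patient=Zane: ✗
patient=Xiu: ✗
patient=Farah: ✗
patient=Uma: ✗
patient=Yara: ✗
patient=Priya: ✗
patient=Kai: ✗
patient=Vik: ✗
patient=Alice: ✗
patient=Eve: ✗
patient=Noor: ✗
patient=Gus: ✗
patient=Rosa: ✓ → 134
ped_sum = 134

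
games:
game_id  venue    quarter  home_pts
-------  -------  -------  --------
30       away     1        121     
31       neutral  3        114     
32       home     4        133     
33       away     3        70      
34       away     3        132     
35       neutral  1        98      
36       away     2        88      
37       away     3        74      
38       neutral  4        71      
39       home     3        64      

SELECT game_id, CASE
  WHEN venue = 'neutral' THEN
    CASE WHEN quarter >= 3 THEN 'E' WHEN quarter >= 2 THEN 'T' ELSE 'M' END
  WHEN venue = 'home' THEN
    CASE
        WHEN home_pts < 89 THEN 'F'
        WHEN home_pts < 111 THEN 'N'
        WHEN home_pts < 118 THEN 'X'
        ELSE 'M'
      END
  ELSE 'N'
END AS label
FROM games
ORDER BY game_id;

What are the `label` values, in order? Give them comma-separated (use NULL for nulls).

game_id=30: venue='away' → outer ELSE → N
game_id=31: venue='neutral' → inner[quarter >= 3] → E
game_id=32: venue='home' → inner[ELSE] → M
game_id=33: venue='away' → outer ELSE → N
game_id=34: venue='away' → outer ELSE → N
game_id=35: venue='neutral' → inner[ELSE] → M
game_id=36: venue='away' → outer ELSE → N
game_id=37: venue='away' → outer ELSE → N
game_id=38: venue='neutral' → inner[quarter >= 3] → E
game_id=39: venue='home' → inner[home_pts < 89] → F

N, E, M, N, N, M, N, N, E, F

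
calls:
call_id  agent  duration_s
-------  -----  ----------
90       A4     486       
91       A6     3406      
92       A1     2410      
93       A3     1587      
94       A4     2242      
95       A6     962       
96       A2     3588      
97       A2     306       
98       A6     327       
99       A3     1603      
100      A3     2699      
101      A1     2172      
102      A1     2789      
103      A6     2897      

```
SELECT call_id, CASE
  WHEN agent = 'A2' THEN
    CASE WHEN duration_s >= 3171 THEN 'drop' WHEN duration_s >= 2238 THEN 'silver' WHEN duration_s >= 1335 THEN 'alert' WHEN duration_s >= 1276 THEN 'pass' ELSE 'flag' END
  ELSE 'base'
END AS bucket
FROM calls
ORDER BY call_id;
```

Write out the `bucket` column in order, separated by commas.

base, base, base, base, base, base, drop, flag, base, base, base, base, base, base

call_id=90: agent='A4' → outer ELSE → base
call_id=91: agent='A6' → outer ELSE → base
call_id=92: agent='A1' → outer ELSE → base
call_id=93: agent='A3' → outer ELSE → base
call_id=94: agent='A4' → outer ELSE → base
call_id=95: agent='A6' → outer ELSE → base
call_id=96: agent='A2' → inner[duration_s >= 3171] → drop
call_id=97: agent='A2' → inner[ELSE] → flag
call_id=98: agent='A6' → outer ELSE → base
call_id=99: agent='A3' → outer ELSE → base
call_id=100: agent='A3' → outer ELSE → base
call_id=101: agent='A1' → outer ELSE → base
call_id=102: agent='A1' → outer ELSE → base
call_id=103: agent='A6' → outer ELSE → base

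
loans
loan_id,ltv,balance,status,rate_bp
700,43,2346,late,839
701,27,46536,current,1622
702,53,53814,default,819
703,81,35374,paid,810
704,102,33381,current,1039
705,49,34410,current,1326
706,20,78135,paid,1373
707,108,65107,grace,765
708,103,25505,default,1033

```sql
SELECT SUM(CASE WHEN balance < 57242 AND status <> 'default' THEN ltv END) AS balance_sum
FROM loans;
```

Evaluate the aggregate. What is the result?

loan_id=700: ✓ → 43
loan_id=701: ✓ → 27
loan_id=702: ✗
loan_id=703: ✓ → 81
loan_id=704: ✓ → 102
loan_id=705: ✓ → 49
loan_id=706: ✗
loan_id=707: ✗
loan_id=708: ✗
balance_sum = 43 + 27 + 81 + 102 + 49 = 302

302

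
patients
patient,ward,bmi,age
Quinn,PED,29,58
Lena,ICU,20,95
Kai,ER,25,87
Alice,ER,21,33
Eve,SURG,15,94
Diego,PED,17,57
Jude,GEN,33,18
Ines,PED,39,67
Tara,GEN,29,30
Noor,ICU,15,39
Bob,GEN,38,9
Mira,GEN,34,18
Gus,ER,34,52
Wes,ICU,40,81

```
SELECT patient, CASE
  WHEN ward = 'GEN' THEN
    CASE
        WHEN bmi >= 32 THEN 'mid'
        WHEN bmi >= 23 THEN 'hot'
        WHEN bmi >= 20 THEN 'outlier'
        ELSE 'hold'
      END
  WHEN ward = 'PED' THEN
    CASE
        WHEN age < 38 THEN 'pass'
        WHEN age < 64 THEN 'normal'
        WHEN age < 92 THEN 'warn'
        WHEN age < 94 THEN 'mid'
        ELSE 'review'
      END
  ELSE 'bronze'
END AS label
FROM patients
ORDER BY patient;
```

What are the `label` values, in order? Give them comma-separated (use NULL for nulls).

patient=Alice: ward='ER' → outer ELSE → bronze
patient=Bob: ward='GEN' → inner[bmi >= 32] → mid
patient=Diego: ward='PED' → inner[age < 64] → normal
patient=Eve: ward='SURG' → outer ELSE → bronze
patient=Gus: ward='ER' → outer ELSE → bronze
patient=Ines: ward='PED' → inner[age < 92] → warn
patient=Jude: ward='GEN' → inner[bmi >= 32] → mid
patient=Kai: ward='ER' → outer ELSE → bronze
patient=Lena: ward='ICU' → outer ELSE → bronze
patient=Mira: ward='GEN' → inner[bmi >= 32] → mid
patient=Noor: ward='ICU' → outer ELSE → bronze
patient=Quinn: ward='PED' → inner[age < 64] → normal
patient=Tara: ward='GEN' → inner[bmi >= 23] → hot
patient=Wes: ward='ICU' → outer ELSE → bronze

bronze, mid, normal, bronze, bronze, warn, mid, bronze, bronze, mid, bronze, normal, hot, bronze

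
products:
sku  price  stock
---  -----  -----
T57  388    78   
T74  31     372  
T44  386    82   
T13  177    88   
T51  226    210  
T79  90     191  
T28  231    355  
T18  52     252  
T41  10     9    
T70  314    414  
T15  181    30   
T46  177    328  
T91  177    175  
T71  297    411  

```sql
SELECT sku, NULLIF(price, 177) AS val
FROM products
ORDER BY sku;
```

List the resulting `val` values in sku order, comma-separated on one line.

NULL, 181, 52, 231, 10, 386, NULL, 226, 388, 314, 297, 31, 90, NULL

sku=T13: price=177 vs 177: equal → NULL
sku=T15: price=181 vs 177: differ → 181
sku=T18: price=52 vs 177: differ → 52
sku=T28: price=231 vs 177: differ → 231
sku=T41: price=10 vs 177: differ → 10
sku=T44: price=386 vs 177: differ → 386
sku=T46: price=177 vs 177: equal → NULL
sku=T51: price=226 vs 177: differ → 226
sku=T57: price=388 vs 177: differ → 388
sku=T70: price=314 vs 177: differ → 314
sku=T71: price=297 vs 177: differ → 297
sku=T74: price=31 vs 177: differ → 31
sku=T79: price=90 vs 177: differ → 90
sku=T91: price=177 vs 177: equal → NULL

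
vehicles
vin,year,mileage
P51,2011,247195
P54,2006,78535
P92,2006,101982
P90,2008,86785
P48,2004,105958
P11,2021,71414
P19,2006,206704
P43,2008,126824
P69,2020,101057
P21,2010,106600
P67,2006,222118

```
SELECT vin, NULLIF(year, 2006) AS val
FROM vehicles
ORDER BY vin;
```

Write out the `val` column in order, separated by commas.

vin=P11: year=2021 vs 2006: differ → 2021
vin=P19: year=2006 vs 2006: equal → NULL
vin=P21: year=2010 vs 2006: differ → 2010
vin=P43: year=2008 vs 2006: differ → 2008
vin=P48: year=2004 vs 2006: differ → 2004
vin=P51: year=2011 vs 2006: differ → 2011
vin=P54: year=2006 vs 2006: equal → NULL
vin=P67: year=2006 vs 2006: equal → NULL
vin=P69: year=2020 vs 2006: differ → 2020
vin=P90: year=2008 vs 2006: differ → 2008
vin=P92: year=2006 vs 2006: equal → NULL

2021, NULL, 2010, 2008, 2004, 2011, NULL, NULL, 2020, 2008, NULL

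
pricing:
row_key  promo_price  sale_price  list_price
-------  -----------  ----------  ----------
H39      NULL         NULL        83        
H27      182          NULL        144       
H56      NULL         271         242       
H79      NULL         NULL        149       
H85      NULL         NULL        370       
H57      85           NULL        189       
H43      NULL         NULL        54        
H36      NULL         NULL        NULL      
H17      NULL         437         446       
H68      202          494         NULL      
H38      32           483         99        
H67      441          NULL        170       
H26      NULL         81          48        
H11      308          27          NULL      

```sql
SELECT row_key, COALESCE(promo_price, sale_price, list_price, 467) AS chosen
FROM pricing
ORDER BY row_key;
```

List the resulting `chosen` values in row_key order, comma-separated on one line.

row_key=H11: promo_price=308 → 308
row_key=H17: promo_price=NULL, sale_price=437 → 437
row_key=H26: promo_price=NULL, sale_price=81 → 81
row_key=H27: promo_price=182 → 182
row_key=H36: promo_price=NULL, sale_price=NULL, list_price=NULL, → literal 467 → 467
row_key=H38: promo_price=32 → 32
row_key=H39: promo_price=NULL, sale_price=NULL, list_price=83 → 83
row_key=H43: promo_price=NULL, sale_price=NULL, list_price=54 → 54
row_key=H56: promo_price=NULL, sale_price=271 → 271
row_key=H57: promo_price=85 → 85
row_key=H67: promo_price=441 → 441
row_key=H68: promo_price=202 → 202
row_key=H79: promo_price=NULL, sale_price=NULL, list_price=149 → 149
row_key=H85: promo_price=NULL, sale_price=NULL, list_price=370 → 370

308, 437, 81, 182, 467, 32, 83, 54, 271, 85, 441, 202, 149, 370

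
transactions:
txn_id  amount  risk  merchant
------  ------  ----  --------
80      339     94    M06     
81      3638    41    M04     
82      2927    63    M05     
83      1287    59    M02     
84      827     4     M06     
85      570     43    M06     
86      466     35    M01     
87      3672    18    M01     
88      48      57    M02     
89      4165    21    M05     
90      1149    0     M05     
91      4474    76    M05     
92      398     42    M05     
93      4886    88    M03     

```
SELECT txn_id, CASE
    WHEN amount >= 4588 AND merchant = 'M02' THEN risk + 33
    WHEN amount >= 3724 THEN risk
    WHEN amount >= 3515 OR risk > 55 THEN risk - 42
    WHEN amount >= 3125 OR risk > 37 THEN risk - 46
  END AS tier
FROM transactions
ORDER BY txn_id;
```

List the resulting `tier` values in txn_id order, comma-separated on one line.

52, -1, 21, 17, NULL, -3, NULL, -24, 15, 21, NULL, 76, -4, 88

txn_id=80: amount >= 3515 OR risk > 55 → 52
txn_id=81: amount >= 3515 OR risk > 55 → -1
txn_id=82: amount >= 3515 OR risk > 55 → 21
txn_id=83: amount >= 3515 OR risk > 55 → 17
txn_id=84: (no match → NULL) → NULL
txn_id=85: amount >= 3125 OR risk > 37 → -3
txn_id=86: (no match → NULL) → NULL
txn_id=87: amount >= 3515 OR risk > 55 → -24
txn_id=88: amount >= 3515 OR risk > 55 → 15
txn_id=89: amount >= 3724 → 21
txn_id=90: (no match → NULL) → NULL
txn_id=91: amount >= 3724 → 76
txn_id=92: amount >= 3125 OR risk > 37 → -4
txn_id=93: amount >= 3724 → 88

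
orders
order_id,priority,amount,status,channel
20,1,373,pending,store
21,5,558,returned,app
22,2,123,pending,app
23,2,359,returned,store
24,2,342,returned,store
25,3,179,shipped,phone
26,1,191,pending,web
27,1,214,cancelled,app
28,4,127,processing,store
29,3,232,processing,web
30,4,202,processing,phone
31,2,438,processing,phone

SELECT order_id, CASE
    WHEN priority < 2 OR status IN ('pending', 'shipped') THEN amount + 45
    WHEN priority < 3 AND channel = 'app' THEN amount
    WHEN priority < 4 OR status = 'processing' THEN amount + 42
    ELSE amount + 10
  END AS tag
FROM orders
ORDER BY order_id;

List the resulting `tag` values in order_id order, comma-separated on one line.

418, 568, 168, 401, 384, 224, 236, 259, 169, 274, 244, 480

order_id=20: priority < 2 OR status IN ('pending', 'shipped') → 418
order_id=21: ELSE → 568
order_id=22: priority < 2 OR status IN ('pending', 'shipped') → 168
order_id=23: priority < 4 OR status = 'processing' → 401
order_id=24: priority < 4 OR status = 'processing' → 384
order_id=25: priority < 2 OR status IN ('pending', 'shipped') → 224
order_id=26: priority < 2 OR status IN ('pending', 'shipped') → 236
order_id=27: priority < 2 OR status IN ('pending', 'shipped') → 259
order_id=28: priority < 4 OR status = 'processing' → 169
order_id=29: priority < 4 OR status = 'processing' → 274
order_id=30: priority < 4 OR status = 'processing' → 244
order_id=31: priority < 4 OR status = 'processing' → 480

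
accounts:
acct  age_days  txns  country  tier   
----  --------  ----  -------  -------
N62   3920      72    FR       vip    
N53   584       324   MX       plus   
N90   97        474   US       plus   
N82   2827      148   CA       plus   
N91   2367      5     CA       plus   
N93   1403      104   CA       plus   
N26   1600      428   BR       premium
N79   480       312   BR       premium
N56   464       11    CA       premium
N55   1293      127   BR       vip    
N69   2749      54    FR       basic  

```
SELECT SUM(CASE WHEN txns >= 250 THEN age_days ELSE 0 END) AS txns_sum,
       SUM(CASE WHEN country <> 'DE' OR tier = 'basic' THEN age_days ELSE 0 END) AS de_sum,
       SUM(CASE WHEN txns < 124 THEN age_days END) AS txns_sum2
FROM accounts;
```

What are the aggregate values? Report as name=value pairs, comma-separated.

[txns_sum: txns >= 250]
acct=N62: ✗
acct=N53: ✓ → 584
acct=N90: ✓ → 97
acct=N82: ✗
acct=N91: ✗
acct=N93: ✗
acct=N26: ✓ → 1600
acct=N79: ✓ → 480
acct=N56: ✗
acct=N55: ✗
acct=N69: ✗
txns_sum = 584 + 97 + 1600 + 480 = 2761
—
[de_sum: country <> 'DE' OR tier = 'basic']
acct=N62: ✓ → 3920
acct=N53: ✓ → 584
acct=N90: ✓ → 97
acct=N82: ✓ → 2827
acct=N91: ✓ → 2367
acct=N93: ✓ → 1403
acct=N26: ✓ → 1600
acct=N79: ✓ → 480
acct=N56: ✓ → 464
acct=N55: ✓ → 1293
acct=N69: ✓ → 2749
de_sum = 3920 + 584 + 97 + 2827 + 2367 + 1403 + 1600 + 480 + 464 + 1293 + 2749 = 17784
—
[txns_sum2: txns < 124]
acct=N62: ✓ → 3920
acct=N53: ✗
acct=N90: ✗
acct=N82: ✗
acct=N91: ✓ → 2367
acct=N93: ✓ → 1403
acct=N26: ✗
acct=N79: ✗
acct=N56: ✓ → 464
acct=N55: ✗
acct=N69: ✓ → 2749
txns_sum2 = 3920 + 2367 + 1403 + 464 + 2749 = 10903

txns_sum=2761, de_sum=17784, txns_sum2=10903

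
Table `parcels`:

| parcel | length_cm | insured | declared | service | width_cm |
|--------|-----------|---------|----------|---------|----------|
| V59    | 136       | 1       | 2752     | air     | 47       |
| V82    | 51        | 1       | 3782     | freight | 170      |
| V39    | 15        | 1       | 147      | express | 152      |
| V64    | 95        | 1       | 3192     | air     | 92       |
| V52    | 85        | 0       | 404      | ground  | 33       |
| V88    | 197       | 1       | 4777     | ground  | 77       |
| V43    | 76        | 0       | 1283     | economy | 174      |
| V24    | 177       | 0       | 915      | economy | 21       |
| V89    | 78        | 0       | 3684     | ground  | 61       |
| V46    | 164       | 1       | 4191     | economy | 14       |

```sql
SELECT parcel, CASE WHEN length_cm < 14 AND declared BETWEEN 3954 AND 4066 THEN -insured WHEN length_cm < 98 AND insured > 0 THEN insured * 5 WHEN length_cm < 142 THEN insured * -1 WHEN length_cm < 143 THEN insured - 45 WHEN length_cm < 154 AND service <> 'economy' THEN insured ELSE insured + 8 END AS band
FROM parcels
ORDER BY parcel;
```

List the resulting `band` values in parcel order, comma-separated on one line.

8, 5, 0, 9, 0, -1, 5, 5, 9, 0

parcel=V24: ELSE → 8
parcel=V39: length_cm < 98 AND insured > 0 → 5
parcel=V43: length_cm < 142 → 0
parcel=V46: ELSE → 9
parcel=V52: length_cm < 142 → 0
parcel=V59: length_cm < 142 → -1
parcel=V64: length_cm < 98 AND insured > 0 → 5
parcel=V82: length_cm < 98 AND insured > 0 → 5
parcel=V88: ELSE → 9
parcel=V89: length_cm < 142 → 0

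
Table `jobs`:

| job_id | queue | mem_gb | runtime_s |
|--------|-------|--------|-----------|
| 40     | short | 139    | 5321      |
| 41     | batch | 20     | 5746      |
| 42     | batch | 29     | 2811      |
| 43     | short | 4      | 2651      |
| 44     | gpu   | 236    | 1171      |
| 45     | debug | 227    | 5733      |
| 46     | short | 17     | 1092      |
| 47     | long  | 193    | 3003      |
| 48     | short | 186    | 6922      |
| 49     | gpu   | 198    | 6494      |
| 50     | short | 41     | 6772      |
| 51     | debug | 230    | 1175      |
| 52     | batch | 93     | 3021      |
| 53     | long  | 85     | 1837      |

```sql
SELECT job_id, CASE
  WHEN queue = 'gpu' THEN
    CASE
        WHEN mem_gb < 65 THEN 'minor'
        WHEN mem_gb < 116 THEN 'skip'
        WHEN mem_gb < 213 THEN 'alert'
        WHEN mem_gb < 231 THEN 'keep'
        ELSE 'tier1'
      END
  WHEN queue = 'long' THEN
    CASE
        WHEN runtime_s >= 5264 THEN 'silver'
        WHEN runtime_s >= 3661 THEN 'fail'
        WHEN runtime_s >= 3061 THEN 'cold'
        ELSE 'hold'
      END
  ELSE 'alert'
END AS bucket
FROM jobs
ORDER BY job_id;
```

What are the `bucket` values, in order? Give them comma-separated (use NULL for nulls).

job_id=40: queue='short' → outer ELSE → alert
job_id=41: queue='batch' → outer ELSE → alert
job_id=42: queue='batch' → outer ELSE → alert
job_id=43: queue='short' → outer ELSE → alert
job_id=44: queue='gpu' → inner[ELSE] → tier1
job_id=45: queue='debug' → outer ELSE → alert
job_id=46: queue='short' → outer ELSE → alert
job_id=47: queue='long' → inner[ELSE] → hold
job_id=48: queue='short' → outer ELSE → alert
job_id=49: queue='gpu' → inner[mem_gb < 213] → alert
job_id=50: queue='short' → outer ELSE → alert
job_id=51: queue='debug' → outer ELSE → alert
job_id=52: queue='batch' → outer ELSE → alert
job_id=53: queue='long' → inner[ELSE] → hold

alert, alert, alert, alert, tier1, alert, alert, hold, alert, alert, alert, alert, alert, hold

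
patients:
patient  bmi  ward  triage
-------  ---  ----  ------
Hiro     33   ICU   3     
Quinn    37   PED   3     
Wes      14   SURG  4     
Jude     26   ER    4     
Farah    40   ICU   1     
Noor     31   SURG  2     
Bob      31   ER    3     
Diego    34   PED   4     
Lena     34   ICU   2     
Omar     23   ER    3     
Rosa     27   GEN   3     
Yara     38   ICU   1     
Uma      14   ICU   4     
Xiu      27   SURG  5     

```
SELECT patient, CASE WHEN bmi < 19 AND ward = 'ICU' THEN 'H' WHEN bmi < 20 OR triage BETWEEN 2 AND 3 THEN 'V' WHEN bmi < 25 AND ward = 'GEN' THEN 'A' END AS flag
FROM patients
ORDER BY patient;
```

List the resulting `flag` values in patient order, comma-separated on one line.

V, NULL, NULL, V, NULL, V, V, V, V, V, H, V, NULL, NULL

patient=Bob: bmi < 20 OR triage BETWEEN 2 AND 3 → V
patient=Diego: (no match → NULL) → NULL
patient=Farah: (no match → NULL) → NULL
patient=Hiro: bmi < 20 OR triage BETWEEN 2 AND 3 → V
patient=Jude: (no match → NULL) → NULL
patient=Lena: bmi < 20 OR triage BETWEEN 2 AND 3 → V
patient=Noor: bmi < 20 OR triage BETWEEN 2 AND 3 → V
patient=Omar: bmi < 20 OR triage BETWEEN 2 AND 3 → V
patient=Quinn: bmi < 20 OR triage BETWEEN 2 AND 3 → V
patient=Rosa: bmi < 20 OR triage BETWEEN 2 AND 3 → V
patient=Uma: bmi < 19 AND ward = 'ICU' → H
patient=Wes: bmi < 20 OR triage BETWEEN 2 AND 3 → V
patient=Xiu: (no match → NULL) → NULL
patient=Yara: (no match → NULL) → NULL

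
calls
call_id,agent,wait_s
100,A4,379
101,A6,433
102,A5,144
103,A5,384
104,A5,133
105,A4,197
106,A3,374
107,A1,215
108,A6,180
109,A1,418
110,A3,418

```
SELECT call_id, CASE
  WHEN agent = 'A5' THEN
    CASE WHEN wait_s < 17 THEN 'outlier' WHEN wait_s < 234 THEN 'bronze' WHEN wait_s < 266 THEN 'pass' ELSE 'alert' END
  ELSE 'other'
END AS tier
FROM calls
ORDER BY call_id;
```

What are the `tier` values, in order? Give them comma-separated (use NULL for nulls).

other, other, bronze, alert, bronze, other, other, other, other, other, other

call_id=100: agent='A4' → outer ELSE → other
call_id=101: agent='A6' → outer ELSE → other
call_id=102: agent='A5' → inner[wait_s < 234] → bronze
call_id=103: agent='A5' → inner[ELSE] → alert
call_id=104: agent='A5' → inner[wait_s < 234] → bronze
call_id=105: agent='A4' → outer ELSE → other
call_id=106: agent='A3' → outer ELSE → other
call_id=107: agent='A1' → outer ELSE → other
call_id=108: agent='A6' → outer ELSE → other
call_id=109: agent='A1' → outer ELSE → other
call_id=110: agent='A3' → outer ELSE → other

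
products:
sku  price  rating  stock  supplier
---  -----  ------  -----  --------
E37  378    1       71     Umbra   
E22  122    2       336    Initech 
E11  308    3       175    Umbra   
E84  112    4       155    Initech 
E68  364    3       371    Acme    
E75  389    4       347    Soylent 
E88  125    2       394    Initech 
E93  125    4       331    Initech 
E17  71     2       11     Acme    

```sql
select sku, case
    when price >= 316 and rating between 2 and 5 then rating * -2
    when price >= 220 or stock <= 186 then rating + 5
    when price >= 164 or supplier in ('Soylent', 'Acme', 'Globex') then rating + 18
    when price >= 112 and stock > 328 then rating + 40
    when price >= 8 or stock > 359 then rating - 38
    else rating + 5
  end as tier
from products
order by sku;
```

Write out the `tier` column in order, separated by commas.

sku=E11: price >= 220 or stock <= 186 → 8
sku=E17: price >= 220 or stock <= 186 → 7
sku=E22: price >= 112 and stock > 328 → 42
sku=E37: price >= 220 or stock <= 186 → 6
sku=E68: price >= 316 and rating between 2 and 5 → -6
sku=E75: price >= 316 and rating between 2 and 5 → -8
sku=E84: price >= 220 or stock <= 186 → 9
sku=E88: price >= 112 and stock > 328 → 42
sku=E93: price >= 112 and stock > 328 → 44

8, 7, 42, 6, -6, -8, 9, 42, 44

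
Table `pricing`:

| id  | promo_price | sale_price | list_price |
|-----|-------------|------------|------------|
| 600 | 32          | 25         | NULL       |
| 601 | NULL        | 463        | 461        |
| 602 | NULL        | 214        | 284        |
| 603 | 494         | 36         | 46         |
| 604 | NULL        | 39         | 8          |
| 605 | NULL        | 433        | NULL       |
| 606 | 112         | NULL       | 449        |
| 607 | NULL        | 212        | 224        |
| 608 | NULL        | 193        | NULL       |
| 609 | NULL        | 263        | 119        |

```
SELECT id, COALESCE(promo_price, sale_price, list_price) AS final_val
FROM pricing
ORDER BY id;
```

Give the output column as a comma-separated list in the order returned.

32, 463, 214, 494, 39, 433, 112, 212, 193, 263

id=600: promo_price=32 → 32
id=601: promo_price=NULL, sale_price=463 → 463
id=602: promo_price=NULL, sale_price=214 → 214
id=603: promo_price=494 → 494
id=604: promo_price=NULL, sale_price=39 → 39
id=605: promo_price=NULL, sale_price=433 → 433
id=606: promo_price=112 → 112
id=607: promo_price=NULL, sale_price=212 → 212
id=608: promo_price=NULL, sale_price=193 → 193
id=609: promo_price=NULL, sale_price=263 → 263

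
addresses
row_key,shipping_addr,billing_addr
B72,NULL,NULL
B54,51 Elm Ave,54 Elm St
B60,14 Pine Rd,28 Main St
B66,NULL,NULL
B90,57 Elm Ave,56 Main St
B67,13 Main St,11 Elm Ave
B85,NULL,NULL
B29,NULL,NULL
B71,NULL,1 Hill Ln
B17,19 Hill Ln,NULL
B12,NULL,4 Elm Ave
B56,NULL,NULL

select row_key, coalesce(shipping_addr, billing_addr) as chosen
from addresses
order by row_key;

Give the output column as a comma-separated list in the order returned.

row_key=B12: shipping_addr=NULL, billing_addr=4 Elm Ave → 4 Elm Ave
row_key=B17: shipping_addr=19 Hill Ln → 19 Hill Ln
row_key=B29: shipping_addr=NULL, billing_addr=NULL (all NULL) → NULL
row_key=B54: shipping_addr=51 Elm Ave → 51 Elm Ave
row_key=B56: shipping_addr=NULL, billing_addr=NULL (all NULL) → NULL
row_key=B60: shipping_addr=14 Pine Rd → 14 Pine Rd
row_key=B66: shipping_addr=NULL, billing_addr=NULL (all NULL) → NULL
row_key=B67: shipping_addr=13 Main St → 13 Main St
row_key=B71: shipping_addr=NULL, billing_addr=1 Hill Ln → 1 Hill Ln
row_key=B72: shipping_addr=NULL, billing_addr=NULL (all NULL) → NULL
row_key=B85: shipping_addr=NULL, billing_addr=NULL (all NULL) → NULL
row_key=B90: shipping_addr=57 Elm Ave → 57 Elm Ave

4 Elm Ave, 19 Hill Ln, NULL, 51 Elm Ave, NULL, 14 Pine Rd, NULL, 13 Main St, 1 Hill Ln, NULL, NULL, 57 Elm Ave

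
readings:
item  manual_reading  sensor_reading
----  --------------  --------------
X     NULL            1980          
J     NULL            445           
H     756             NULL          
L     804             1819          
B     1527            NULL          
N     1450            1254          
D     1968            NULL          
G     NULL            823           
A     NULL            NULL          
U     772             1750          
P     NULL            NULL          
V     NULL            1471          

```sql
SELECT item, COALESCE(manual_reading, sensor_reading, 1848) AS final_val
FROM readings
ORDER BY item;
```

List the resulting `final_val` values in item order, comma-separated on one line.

1848, 1527, 1968, 823, 756, 445, 804, 1450, 1848, 772, 1471, 1980

item=A: manual_reading=NULL, sensor_reading=NULL, → literal 1848 → 1848
item=B: manual_reading=1527 → 1527
item=D: manual_reading=1968 → 1968
item=G: manual_reading=NULL, sensor_reading=823 → 823
item=H: manual_reading=756 → 756
item=J: manual_reading=NULL, sensor_reading=445 → 445
item=L: manual_reading=804 → 804
item=N: manual_reading=1450 → 1450
item=P: manual_reading=NULL, sensor_reading=NULL, → literal 1848 → 1848
item=U: manual_reading=772 → 772
item=V: manual_reading=NULL, sensor_reading=1471 → 1471
item=X: manual_reading=NULL, sensor_reading=1980 → 1980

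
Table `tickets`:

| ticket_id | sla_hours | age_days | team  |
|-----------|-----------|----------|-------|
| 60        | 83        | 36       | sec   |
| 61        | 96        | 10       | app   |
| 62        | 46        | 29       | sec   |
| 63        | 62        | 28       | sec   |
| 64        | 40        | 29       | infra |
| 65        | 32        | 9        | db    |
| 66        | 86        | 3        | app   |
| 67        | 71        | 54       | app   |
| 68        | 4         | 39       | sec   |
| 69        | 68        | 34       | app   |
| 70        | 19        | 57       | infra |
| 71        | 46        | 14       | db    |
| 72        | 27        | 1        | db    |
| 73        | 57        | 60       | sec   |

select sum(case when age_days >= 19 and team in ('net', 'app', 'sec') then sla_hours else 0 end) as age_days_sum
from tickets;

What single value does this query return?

391

ticket_id=60: ✓ → 83
ticket_id=61: ✗
ticket_id=62: ✓ → 46
ticket_id=63: ✓ → 62
ticket_id=64: ✗
ticket_id=65: ✗
ticket_id=66: ✗
ticket_id=67: ✓ → 71
ticket_id=68: ✓ → 4
ticket_id=69: ✓ → 68
ticket_id=70: ✗
ticket_id=71: ✗
ticket_id=72: ✗
ticket_id=73: ✓ → 57
age_days_sum = 83 + 46 + 62 + 71 + 4 + 68 + 57 = 391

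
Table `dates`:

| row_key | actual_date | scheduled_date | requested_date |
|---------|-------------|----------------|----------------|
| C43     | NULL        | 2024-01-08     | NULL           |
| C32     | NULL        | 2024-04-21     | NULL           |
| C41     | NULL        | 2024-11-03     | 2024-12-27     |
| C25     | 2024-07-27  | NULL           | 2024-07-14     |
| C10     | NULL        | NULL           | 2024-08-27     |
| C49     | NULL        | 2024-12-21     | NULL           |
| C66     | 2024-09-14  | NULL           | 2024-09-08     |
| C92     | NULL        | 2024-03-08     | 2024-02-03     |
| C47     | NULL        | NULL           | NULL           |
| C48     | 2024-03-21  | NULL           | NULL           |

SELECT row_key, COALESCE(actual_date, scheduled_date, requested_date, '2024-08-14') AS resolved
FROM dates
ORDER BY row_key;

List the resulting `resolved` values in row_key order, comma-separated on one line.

2024-08-27, 2024-07-27, 2024-04-21, 2024-11-03, 2024-01-08, 2024-08-14, 2024-03-21, 2024-12-21, 2024-09-14, 2024-03-08

row_key=C10: actual_date=NULL, scheduled_date=NULL, requested_date=2024-08-27 → 2024-08-27
row_key=C25: actual_date=2024-07-27 → 2024-07-27
row_key=C32: actual_date=NULL, scheduled_date=2024-04-21 → 2024-04-21
row_key=C41: actual_date=NULL, scheduled_date=2024-11-03 → 2024-11-03
row_key=C43: actual_date=NULL, scheduled_date=2024-01-08 → 2024-01-08
row_key=C47: actual_date=NULL, scheduled_date=NULL, requested_date=NULL, → literal 2024-08-14 → 2024-08-14
row_key=C48: actual_date=2024-03-21 → 2024-03-21
row_key=C49: actual_date=NULL, scheduled_date=2024-12-21 → 2024-12-21
row_key=C66: actual_date=2024-09-14 → 2024-09-14
row_key=C92: actual_date=NULL, scheduled_date=2024-03-08 → 2024-03-08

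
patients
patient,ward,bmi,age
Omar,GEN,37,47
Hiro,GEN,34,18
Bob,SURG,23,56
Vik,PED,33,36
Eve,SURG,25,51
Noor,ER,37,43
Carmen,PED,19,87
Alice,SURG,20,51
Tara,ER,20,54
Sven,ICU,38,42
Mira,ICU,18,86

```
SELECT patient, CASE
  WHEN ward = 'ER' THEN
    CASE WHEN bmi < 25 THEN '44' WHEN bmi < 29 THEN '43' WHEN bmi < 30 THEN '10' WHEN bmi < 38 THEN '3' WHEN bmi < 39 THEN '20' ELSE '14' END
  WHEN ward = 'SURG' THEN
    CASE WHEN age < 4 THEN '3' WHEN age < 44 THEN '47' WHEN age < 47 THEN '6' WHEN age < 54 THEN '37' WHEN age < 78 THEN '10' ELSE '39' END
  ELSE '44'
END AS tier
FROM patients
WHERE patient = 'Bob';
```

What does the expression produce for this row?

10

patient = Bob: ward=SURG, bmi=23, age=56.
ward='SURG' → inner[age < 78] → 10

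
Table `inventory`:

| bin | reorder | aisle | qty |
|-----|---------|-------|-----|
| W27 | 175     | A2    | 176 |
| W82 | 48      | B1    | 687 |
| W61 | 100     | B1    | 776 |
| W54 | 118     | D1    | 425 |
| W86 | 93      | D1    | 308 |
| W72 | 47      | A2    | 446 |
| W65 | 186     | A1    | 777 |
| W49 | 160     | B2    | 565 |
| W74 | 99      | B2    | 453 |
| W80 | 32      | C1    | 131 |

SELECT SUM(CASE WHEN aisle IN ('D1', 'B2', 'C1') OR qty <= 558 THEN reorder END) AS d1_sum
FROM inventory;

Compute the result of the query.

bin=W27: ✓ → 175
bin=W82: ✗
bin=W61: ✗
bin=W54: ✓ → 118
bin=W86: ✓ → 93
bin=W72: ✓ → 47
bin=W65: ✗
bin=W49: ✓ → 160
bin=W74: ✓ → 99
bin=W80: ✓ → 32
d1_sum = 175 + 118 + 93 + 47 + 160 + 99 + 32 = 724

724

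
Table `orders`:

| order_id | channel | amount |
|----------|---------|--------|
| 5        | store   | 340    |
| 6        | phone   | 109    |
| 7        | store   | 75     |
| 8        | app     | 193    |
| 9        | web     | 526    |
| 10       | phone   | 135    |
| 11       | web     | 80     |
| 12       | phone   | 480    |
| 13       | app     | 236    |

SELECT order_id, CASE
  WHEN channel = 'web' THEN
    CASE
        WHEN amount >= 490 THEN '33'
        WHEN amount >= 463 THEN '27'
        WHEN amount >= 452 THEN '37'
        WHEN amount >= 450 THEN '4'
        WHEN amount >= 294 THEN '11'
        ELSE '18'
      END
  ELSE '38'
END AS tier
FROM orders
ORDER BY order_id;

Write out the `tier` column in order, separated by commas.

38, 38, 38, 38, 33, 38, 18, 38, 38

order_id=5: channel='store' → outer ELSE → 38
order_id=6: channel='phone' → outer ELSE → 38
order_id=7: channel='store' → outer ELSE → 38
order_id=8: channel='app' → outer ELSE → 38
order_id=9: channel='web' → inner[amount >= 490] → 33
order_id=10: channel='phone' → outer ELSE → 38
order_id=11: channel='web' → inner[ELSE] → 18
order_id=12: channel='phone' → outer ELSE → 38
order_id=13: channel='app' → outer ELSE → 38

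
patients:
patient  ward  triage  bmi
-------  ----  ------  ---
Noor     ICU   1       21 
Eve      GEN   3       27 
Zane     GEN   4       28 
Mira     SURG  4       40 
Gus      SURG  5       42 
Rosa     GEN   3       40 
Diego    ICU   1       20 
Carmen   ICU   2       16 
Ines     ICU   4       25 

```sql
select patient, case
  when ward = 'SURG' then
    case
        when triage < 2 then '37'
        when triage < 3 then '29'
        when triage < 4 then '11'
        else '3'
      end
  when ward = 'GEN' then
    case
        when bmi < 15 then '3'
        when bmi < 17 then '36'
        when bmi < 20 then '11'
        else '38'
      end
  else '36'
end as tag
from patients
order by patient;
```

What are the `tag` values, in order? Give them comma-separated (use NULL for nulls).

36, 36, 38, 3, 36, 3, 36, 38, 38

patient=Carmen: ward='ICU' → outer ELSE → 36
patient=Diego: ward='ICU' → outer ELSE → 36
patient=Eve: ward='GEN' → inner[ELSE] → 38
patient=Gus: ward='SURG' → inner[ELSE] → 3
patient=Ines: ward='ICU' → outer ELSE → 36
patient=Mira: ward='SURG' → inner[ELSE] → 3
patient=Noor: ward='ICU' → outer ELSE → 36
patient=Rosa: ward='GEN' → inner[ELSE] → 38
patient=Zane: ward='GEN' → inner[ELSE] → 38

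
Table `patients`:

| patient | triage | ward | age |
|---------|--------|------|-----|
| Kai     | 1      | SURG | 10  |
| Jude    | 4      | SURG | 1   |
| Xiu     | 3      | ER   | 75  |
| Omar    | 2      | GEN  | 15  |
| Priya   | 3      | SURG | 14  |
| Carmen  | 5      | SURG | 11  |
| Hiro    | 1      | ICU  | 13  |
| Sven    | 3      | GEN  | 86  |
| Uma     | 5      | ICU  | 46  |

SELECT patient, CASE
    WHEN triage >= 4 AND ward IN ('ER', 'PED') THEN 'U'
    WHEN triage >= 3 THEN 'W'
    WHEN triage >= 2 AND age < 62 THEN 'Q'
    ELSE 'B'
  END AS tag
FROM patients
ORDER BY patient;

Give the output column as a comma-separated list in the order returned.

W, B, W, B, Q, W, W, W, W

patient=Carmen: triage >= 3 → W
patient=Hiro: ELSE → B
patient=Jude: triage >= 3 → W
patient=Kai: ELSE → B
patient=Omar: triage >= 2 AND age < 62 → Q
patient=Priya: triage >= 3 → W
patient=Sven: triage >= 3 → W
patient=Uma: triage >= 3 → W
patient=Xiu: triage >= 3 → W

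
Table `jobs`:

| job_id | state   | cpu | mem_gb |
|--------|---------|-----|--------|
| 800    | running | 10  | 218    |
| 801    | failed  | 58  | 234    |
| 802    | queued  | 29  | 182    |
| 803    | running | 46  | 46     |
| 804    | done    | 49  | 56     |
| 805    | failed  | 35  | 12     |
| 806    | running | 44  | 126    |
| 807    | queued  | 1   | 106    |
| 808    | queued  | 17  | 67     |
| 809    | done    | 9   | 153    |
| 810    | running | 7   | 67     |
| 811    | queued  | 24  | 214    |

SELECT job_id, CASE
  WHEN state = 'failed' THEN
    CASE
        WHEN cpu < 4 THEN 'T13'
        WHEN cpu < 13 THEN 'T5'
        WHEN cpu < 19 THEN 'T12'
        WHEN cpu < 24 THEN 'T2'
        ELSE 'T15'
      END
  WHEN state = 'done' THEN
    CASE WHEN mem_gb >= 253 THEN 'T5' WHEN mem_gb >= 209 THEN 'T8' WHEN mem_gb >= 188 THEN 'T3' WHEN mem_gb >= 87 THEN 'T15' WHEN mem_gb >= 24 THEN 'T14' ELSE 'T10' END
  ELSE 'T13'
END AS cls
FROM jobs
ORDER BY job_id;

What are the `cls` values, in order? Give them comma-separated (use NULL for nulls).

job_id=800: state='running' → outer ELSE → T13
job_id=801: state='failed' → inner[ELSE] → T15
job_id=802: state='queued' → outer ELSE → T13
job_id=803: state='running' → outer ELSE → T13
job_id=804: state='done' → inner[mem_gb >= 24] → T14
job_id=805: state='failed' → inner[ELSE] → T15
job_id=806: state='running' → outer ELSE → T13
job_id=807: state='queued' → outer ELSE → T13
job_id=808: state='queued' → outer ELSE → T13
job_id=809: state='done' → inner[mem_gb >= 87] → T15
job_id=810: state='running' → outer ELSE → T13
job_id=811: state='queued' → outer ELSE → T13

T13, T15, T13, T13, T14, T15, T13, T13, T13, T15, T13, T13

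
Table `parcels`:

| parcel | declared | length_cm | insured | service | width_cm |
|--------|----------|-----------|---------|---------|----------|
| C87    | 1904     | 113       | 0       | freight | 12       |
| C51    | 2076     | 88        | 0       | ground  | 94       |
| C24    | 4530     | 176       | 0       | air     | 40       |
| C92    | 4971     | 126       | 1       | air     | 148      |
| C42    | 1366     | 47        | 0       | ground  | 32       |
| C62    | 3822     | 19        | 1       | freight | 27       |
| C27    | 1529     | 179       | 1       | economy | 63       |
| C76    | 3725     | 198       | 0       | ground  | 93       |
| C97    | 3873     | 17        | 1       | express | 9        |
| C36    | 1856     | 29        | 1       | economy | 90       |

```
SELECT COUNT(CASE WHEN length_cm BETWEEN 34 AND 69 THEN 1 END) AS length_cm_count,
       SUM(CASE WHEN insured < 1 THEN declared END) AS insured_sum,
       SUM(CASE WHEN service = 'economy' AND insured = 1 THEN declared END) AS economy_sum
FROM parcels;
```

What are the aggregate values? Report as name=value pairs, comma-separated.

length_cm_count=1, insured_sum=13601, economy_sum=3385

[length_cm_count: length_cm BETWEEN 34 AND 69]
parcel=C87: ✗
parcel=C51: ✗
parcel=C24: ✗
parcel=C92: ✗
parcel=C42: ✓ → 1
parcel=C62: ✗
parcel=C27: ✗
parcel=C76: ✗
parcel=C97: ✗
parcel=C36: ✗
length_cm_count = COUNT(1) = 1
—
[insured_sum: insured < 1]
parcel=C87: ✓ → 1904
parcel=C51: ✓ → 2076
parcel=C24: ✓ → 4530
parcel=C92: ✗
parcel=C42: ✓ → 1366
parcel=C62: ✗
parcel=C27: ✗
parcel=C76: ✓ → 3725
parcel=C97: ✗
parcel=C36: ✗
insured_sum = 1904 + 2076 + 4530 + 1366 + 3725 = 13601
—
[economy_sum: service = 'economy' AND insured = 1]
parcel=C87: ✗
parcel=C51: ✗
parcel=C24: ✗
parcel=C92: ✗
parcel=C42: ✗
parcel=C62: ✗
parcel=C27: ✓ → 1529
parcel=C76: ✗
parcel=C97: ✗
parcel=C36: ✓ → 1856
economy_sum = 1529 + 1856 = 3385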